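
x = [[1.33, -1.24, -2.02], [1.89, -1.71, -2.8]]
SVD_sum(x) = [[1.35, -1.23, -2.01], [1.88, -1.72, -2.80]] + [[-0.02, -0.01, -0.01], [0.01, 0.01, 0.00]]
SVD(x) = [[-0.58, -0.81], [-0.81, 0.58]] @ diag([4.660735917345885, 0.025312225544114345]) @ [[-0.5, 0.45, 0.74], [0.86, 0.4, 0.33]]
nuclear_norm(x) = 4.69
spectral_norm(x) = 4.66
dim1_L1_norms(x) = [4.59, 6.4]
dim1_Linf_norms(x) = [2.02, 2.8]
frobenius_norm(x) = 4.66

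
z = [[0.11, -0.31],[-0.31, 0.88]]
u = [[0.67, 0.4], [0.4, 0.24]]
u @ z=[[-0.05, 0.14], [-0.03, 0.09]]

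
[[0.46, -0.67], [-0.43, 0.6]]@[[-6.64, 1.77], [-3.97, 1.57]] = [[-0.39, -0.24], [0.47, 0.18]]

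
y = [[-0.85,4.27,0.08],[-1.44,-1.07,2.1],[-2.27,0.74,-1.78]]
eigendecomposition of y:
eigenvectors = [[0.72+0.00j, 0.72-0.00j, (0.52+0j)], [0.14+0.49j, (0.14-0.49j), -0.35+0.00j], [-0.13+0.44j, -0.13-0.44j, 0.78+0.00j]]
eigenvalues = [(-0.04+2.97j), (-0.04-2.97j), (-3.62+0j)]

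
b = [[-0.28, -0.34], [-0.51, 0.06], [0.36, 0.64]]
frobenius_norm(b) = 1.00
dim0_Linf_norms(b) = [0.51, 0.64]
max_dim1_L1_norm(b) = 1.0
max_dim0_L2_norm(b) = 0.73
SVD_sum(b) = [[-0.29, -0.33], [-0.20, -0.22], [0.48, 0.53]] + [[0.01, -0.01], [-0.31, 0.28], [-0.12, 0.11]]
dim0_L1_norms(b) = [1.15, 1.04]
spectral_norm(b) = 0.89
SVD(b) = [[-0.49, 0.04], [-0.33, -0.93], [0.8, -0.36]] @ diag([0.8916317149318382, 0.44932492132944185]) @ [[0.67, 0.74], [0.74, -0.67]]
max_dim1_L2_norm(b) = 0.73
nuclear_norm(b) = 1.34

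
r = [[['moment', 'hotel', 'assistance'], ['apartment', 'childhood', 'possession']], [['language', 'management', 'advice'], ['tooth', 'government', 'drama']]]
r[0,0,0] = 'moment'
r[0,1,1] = 'childhood'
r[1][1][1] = 'government'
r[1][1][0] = 'tooth'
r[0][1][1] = 'childhood'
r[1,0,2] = 'advice'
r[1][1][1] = 'government'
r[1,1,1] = 'government'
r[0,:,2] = ['assistance', 'possession']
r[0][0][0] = 'moment'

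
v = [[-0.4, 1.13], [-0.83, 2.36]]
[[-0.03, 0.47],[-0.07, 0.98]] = v @ [[-0.31,-0.18],[-0.14,0.35]]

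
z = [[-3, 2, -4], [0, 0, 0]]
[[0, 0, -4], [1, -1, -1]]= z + [[3, -2, 0], [1, -1, -1]]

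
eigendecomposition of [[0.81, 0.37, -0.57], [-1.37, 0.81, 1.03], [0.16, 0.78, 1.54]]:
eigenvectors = [[0.10+0.56j, 0.10-0.56j, (-0.12+0j)], [-0.71+0.00j, -0.71-0.00j, 0.66+0.00j], [0.37+0.19j, 0.37-0.19j, 0.74+0.00j]]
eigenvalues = [(0.47+0.79j), (0.47-0.79j), (2.21+0j)]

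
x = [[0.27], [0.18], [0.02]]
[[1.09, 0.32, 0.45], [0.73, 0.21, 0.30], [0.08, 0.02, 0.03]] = x @ [[4.05, 1.17, 1.65]]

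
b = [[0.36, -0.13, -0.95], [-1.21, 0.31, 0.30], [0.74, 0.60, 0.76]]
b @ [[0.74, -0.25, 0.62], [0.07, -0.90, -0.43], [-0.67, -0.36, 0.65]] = [[0.89,0.37,-0.34], [-1.07,-0.08,-0.69], [0.08,-1.0,0.69]]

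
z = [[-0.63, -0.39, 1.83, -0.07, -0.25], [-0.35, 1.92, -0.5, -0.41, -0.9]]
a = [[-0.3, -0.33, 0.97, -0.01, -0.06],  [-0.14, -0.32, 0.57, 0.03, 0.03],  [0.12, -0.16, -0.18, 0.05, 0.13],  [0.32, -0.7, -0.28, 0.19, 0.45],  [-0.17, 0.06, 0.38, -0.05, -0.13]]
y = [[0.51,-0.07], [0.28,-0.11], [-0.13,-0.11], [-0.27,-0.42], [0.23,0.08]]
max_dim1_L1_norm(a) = 1.94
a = y @ z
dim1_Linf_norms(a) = [0.97, 0.57, 0.18, 0.7, 0.38]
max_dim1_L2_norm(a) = 1.07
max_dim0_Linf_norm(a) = 0.97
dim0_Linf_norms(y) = [0.51, 0.42]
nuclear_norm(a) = 2.35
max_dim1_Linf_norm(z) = 1.92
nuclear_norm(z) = 4.20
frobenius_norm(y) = 0.83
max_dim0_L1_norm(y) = 1.42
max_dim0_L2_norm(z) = 1.96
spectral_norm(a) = 1.34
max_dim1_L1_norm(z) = 4.08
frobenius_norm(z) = 3.00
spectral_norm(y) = 0.71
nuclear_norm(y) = 1.15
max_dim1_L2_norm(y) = 0.51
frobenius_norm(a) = 1.67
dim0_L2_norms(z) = [0.72, 1.96, 1.9, 0.42, 0.93]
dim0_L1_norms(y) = [1.42, 0.79]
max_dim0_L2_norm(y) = 0.69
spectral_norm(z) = 2.41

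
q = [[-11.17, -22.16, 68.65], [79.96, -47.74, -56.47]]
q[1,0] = 79.96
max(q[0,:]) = 68.65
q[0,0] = -11.17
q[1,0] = 79.96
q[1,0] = 79.96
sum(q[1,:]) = -24.250000000000007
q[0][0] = -11.17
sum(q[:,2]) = 12.180000000000007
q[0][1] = -22.16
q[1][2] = -56.47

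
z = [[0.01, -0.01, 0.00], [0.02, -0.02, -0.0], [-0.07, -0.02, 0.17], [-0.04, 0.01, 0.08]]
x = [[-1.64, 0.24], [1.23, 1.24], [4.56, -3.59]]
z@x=[[-0.03, -0.01], [-0.06, -0.02], [0.87, -0.65], [0.44, -0.28]]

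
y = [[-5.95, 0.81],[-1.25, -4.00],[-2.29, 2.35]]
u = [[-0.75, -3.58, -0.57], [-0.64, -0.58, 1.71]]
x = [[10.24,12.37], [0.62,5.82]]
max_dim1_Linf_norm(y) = 5.95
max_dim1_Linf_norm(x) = 12.37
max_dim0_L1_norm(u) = 4.16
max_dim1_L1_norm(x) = 22.61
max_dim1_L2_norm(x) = 16.06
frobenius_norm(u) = 4.17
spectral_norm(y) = 6.59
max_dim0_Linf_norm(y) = 5.95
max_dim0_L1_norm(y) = 9.49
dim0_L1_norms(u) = [1.39, 4.16, 2.28]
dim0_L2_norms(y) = [6.5, 4.71]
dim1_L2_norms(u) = [3.7, 1.92]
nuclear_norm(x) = 19.90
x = u @ y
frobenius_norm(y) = 8.02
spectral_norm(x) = 16.81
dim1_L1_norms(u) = [4.9, 2.93]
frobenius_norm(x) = 17.09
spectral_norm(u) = 3.73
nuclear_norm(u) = 5.59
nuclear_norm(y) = 11.17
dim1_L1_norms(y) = [6.76, 5.25, 4.64]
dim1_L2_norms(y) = [6.0, 4.19, 3.28]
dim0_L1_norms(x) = [10.86, 18.19]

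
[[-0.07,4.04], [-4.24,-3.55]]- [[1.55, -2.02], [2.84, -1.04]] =[[-1.62, 6.06], [-7.08, -2.51]]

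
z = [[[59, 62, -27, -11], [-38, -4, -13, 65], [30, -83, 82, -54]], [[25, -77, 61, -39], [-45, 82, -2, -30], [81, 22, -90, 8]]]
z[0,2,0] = 30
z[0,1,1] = -4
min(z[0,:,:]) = -83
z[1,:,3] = [-39, -30, 8]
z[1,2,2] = -90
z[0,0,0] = 59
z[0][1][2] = -13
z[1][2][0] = 81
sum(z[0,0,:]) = 83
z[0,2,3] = -54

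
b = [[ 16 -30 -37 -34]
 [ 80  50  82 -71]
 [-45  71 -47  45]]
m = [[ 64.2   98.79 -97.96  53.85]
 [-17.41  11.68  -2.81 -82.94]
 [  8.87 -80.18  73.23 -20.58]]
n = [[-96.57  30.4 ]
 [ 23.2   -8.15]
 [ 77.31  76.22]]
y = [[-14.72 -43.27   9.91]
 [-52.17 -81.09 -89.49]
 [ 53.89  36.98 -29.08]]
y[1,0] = -52.17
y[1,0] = -52.17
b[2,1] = 71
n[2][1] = 76.22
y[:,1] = [-43.27, -81.09, 36.98]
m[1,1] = 11.68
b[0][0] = 16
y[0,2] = 9.91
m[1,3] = -82.94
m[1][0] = -17.41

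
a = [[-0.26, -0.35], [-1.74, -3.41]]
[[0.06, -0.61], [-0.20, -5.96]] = a @ [[-1.0, -0.08], [0.57, 1.79]]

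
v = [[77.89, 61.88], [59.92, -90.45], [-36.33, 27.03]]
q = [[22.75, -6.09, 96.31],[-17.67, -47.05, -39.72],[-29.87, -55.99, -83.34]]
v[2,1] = 27.03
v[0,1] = 61.88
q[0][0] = 22.75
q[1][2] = -39.72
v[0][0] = 77.89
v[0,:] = [77.89, 61.88]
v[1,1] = -90.45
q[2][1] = -55.99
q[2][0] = -29.87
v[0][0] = 77.89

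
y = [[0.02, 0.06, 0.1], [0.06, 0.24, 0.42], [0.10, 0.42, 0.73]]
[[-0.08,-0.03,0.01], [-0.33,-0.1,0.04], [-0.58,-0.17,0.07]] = y @ [[0.28,-0.67,-0.45], [-0.16,-0.41,0.46], [-0.74,0.10,-0.11]]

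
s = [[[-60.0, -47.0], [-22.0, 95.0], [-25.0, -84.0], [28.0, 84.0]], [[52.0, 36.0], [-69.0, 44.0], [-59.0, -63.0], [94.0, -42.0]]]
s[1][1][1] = 44.0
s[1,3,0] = 94.0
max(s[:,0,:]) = 52.0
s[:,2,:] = [[-25.0, -84.0], [-59.0, -63.0]]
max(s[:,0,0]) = 52.0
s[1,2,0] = -59.0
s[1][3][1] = -42.0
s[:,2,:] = [[-25.0, -84.0], [-59.0, -63.0]]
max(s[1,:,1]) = 44.0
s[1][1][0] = -69.0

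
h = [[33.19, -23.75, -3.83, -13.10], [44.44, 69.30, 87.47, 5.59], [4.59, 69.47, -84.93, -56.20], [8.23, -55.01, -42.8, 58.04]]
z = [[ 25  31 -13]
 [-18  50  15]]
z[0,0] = 25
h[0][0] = 33.19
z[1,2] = 15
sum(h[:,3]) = -5.670000000000002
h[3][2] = -42.8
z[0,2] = -13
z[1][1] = 50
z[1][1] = 50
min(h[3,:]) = -55.01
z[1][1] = 50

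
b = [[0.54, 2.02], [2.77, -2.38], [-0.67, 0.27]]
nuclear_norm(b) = 5.69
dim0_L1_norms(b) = [3.98, 4.67]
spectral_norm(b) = 3.85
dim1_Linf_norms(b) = [2.02, 2.77, 0.67]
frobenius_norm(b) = 4.27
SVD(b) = [[0.30, 0.95], [-0.94, 0.27], [0.17, -0.18]] @ diag([3.852462101371422, 1.8410963466089676]) @ [[-0.66, 0.75], [0.75, 0.66]]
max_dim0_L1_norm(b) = 4.67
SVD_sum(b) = [[-0.77, 0.87], [2.40, -2.71], [-0.43, 0.48]] + [[1.31, 1.15],[0.37, 0.33],[-0.24, -0.21]]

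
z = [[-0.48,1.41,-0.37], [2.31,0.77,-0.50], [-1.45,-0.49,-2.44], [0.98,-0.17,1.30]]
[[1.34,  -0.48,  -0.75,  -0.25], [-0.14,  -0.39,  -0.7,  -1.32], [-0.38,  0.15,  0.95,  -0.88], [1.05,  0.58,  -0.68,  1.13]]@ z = [[-0.91, 1.93, 1.25], [-1.11, 0.07, 0.24], [-1.71, -0.74, -3.40], [2.93, 2.07, 2.45]]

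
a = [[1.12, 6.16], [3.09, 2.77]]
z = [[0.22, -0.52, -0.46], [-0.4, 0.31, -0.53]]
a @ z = [[-2.22, 1.33, -3.78], [-0.43, -0.75, -2.89]]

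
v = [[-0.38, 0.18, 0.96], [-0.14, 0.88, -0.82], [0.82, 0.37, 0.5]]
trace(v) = 1.00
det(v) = -1.13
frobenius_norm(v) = 1.90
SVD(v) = [[-0.57, -0.00, -0.82], [0.76, -0.38, -0.53], [-0.31, -0.93, 0.22]] @ diag([1.408575475902134, 0.9889621845374159, 0.8136147283831947]) @ [[-0.1, 0.32, -0.94], [-0.71, -0.68, -0.15], [0.69, -0.66, -0.30]]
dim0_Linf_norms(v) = [0.82, 0.88, 0.96]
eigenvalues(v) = [(-0.92+0j), (0.96+0.55j), (0.96-0.55j)]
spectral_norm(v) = 1.41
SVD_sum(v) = [[0.08, -0.26, 0.76], [-0.11, 0.34, -1.01], [0.04, -0.14, 0.41]] + [[0.0, 0.0, 0.00], [0.27, 0.26, 0.06], [0.65, 0.63, 0.14]] + [[-0.46, 0.44, 0.2],[-0.30, 0.28, 0.13],[0.12, -0.12, -0.05]]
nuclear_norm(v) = 3.21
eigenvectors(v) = [[0.87+0.00j, 0.07+0.32j, 0.07-0.32j], [(-0.14+0j), -0.81+0.00j, -0.81-0.00j], [-0.47+0.00j, (0.07+0.49j), (0.07-0.49j)]]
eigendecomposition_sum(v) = [[-0.69+0.00j, (-0.02+0j), (0.45-0j)], [0.11-0.00j, 0.00-0.00j, (-0.07+0j)], [0.37-0.00j, (0.01-0j), -0.24+0.00j]] + [[(0.15+0.02j), (0.1-0.21j), 0.26+0.10j],[(-0.13+0.36j), 0.44+0.35j, (-0.37+0.56j)],[(0.23+0.05j), 0.18-0.30j, 0.37+0.18j]] + [[(0.15-0.02j), 0.10+0.21j, 0.26-0.10j],[(-0.13-0.36j), (0.44-0.35j), -0.37-0.56j],[0.23-0.05j, 0.18+0.30j, (0.37-0.18j)]]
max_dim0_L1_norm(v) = 2.28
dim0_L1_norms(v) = [1.34, 1.43, 2.28]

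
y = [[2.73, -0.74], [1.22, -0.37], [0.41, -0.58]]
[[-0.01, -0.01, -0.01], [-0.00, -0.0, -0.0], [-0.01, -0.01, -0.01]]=y @ [[0.0, 0.00, 0.0], [0.01, 0.01, 0.01]]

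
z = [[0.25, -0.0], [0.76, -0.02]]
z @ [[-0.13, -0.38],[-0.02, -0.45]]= [[-0.03,  -0.1], [-0.10,  -0.28]]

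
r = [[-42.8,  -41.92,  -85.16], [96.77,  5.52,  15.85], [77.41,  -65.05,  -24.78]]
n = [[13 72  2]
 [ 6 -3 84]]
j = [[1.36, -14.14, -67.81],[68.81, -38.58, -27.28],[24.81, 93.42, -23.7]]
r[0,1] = -41.92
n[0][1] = 72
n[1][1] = -3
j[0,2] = -67.81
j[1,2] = -27.28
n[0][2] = 2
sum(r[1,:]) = 118.13999999999999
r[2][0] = 77.41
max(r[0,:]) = -41.92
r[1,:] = [96.77, 5.52, 15.85]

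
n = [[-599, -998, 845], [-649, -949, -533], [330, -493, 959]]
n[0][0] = -599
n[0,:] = [-599, -998, 845]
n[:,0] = [-599, -649, 330]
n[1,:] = [-649, -949, -533]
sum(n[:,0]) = -918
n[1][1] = -949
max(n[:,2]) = 959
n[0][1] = -998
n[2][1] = -493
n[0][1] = -998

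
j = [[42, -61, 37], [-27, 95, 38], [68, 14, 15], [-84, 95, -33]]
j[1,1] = 95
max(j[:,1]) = 95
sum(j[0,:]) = 18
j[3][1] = 95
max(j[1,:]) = 95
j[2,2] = 15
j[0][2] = 37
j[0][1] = -61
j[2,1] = 14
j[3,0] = -84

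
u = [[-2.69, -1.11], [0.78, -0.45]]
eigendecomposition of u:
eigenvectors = [[-0.91, 0.54],[0.41, -0.84]]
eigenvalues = [-2.19, -0.95]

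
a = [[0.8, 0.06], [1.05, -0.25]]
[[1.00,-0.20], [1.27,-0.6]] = a@[[1.24,  -0.33],[0.14,  1.01]]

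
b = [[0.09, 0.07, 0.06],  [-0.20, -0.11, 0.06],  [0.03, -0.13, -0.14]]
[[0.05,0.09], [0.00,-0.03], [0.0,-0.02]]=b@[[0.59, 0.93], [-0.7, -0.83], [0.76, 1.11]]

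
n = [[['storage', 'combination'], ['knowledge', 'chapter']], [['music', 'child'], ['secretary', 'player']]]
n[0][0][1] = 'combination'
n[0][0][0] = 'storage'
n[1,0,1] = 'child'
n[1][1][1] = 'player'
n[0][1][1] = 'chapter'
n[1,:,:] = [['music', 'child'], ['secretary', 'player']]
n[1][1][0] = 'secretary'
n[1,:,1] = ['child', 'player']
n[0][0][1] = 'combination'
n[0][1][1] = 'chapter'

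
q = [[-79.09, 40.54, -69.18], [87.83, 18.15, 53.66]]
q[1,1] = 18.15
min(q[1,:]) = 18.15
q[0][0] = -79.09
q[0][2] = -69.18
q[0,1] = 40.54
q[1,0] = 87.83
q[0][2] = -69.18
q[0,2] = -69.18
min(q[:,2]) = -69.18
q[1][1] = 18.15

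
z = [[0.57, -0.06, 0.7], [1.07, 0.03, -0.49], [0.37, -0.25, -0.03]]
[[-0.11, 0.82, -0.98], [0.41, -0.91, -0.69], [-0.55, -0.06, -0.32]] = z@ [[0.25, -0.23, -0.94], [2.59, -0.26, -0.05], [-0.14, 1.34, -0.64]]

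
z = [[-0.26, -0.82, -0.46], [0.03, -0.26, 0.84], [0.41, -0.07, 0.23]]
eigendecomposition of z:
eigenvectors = [[-0.77+0.00j, -0.72+0.00j, -0.72-0.00j], [(-0.56+0j), (0.4+0.31j), (0.4-0.31j)], [0.31+0.00j, (-0.01+0.48j), -0.01-0.48j]]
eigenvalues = [(-0.68+0j), (0.19+0.67j), (0.19-0.67j)]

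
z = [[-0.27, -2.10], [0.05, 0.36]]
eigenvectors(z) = [[(0.99+0j), 0.99-0.00j], [-0.15-0.04j, (-0.15+0.04j)]]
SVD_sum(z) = [[-0.27, -2.1], [0.05, 0.36]] + [[0.00, -0.0], [0.0, -0.0]]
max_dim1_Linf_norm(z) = 2.1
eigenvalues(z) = [(0.04+0.08j), (0.04-0.08j)]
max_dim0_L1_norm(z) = 2.46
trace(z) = 0.09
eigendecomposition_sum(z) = [[-0.13+0.13j, (-1.05+0.62j)], [0.02-0.01j, (0.18-0.06j)]] + [[-0.14-0.13j,(-1.05-0.62j)], [0.02+0.01j,(0.18+0.06j)]]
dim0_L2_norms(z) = [0.27, 2.13]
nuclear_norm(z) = 2.15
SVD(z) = [[-0.99,0.17], [0.17,0.99]] @ diag([2.1482520375560568, 0.0036308588860335124]) @ [[0.13, 0.99], [0.99, -0.13]]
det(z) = 0.01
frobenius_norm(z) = 2.15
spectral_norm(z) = 2.15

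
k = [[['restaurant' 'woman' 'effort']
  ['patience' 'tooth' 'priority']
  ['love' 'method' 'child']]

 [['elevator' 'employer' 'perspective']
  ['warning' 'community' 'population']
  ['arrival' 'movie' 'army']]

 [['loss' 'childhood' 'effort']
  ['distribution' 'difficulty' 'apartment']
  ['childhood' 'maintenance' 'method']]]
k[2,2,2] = 'method'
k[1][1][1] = 'community'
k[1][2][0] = 'arrival'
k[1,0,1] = 'employer'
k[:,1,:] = [['patience', 'tooth', 'priority'], ['warning', 'community', 'population'], ['distribution', 'difficulty', 'apartment']]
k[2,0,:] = ['loss', 'childhood', 'effort']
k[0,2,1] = 'method'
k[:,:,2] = [['effort', 'priority', 'child'], ['perspective', 'population', 'army'], ['effort', 'apartment', 'method']]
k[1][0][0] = 'elevator'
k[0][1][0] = 'patience'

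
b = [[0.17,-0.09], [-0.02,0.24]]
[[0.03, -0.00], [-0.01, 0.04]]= b@[[0.14, 0.07], [-0.03, 0.17]]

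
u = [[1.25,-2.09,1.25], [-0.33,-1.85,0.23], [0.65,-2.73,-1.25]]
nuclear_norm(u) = 6.80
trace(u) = -1.85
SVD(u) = [[0.58, 0.77, -0.27], [0.42, -0.00, 0.91], [0.7, -0.64, -0.33]] @ diag([4.031578615162774, 1.8480529922086812, 0.919985873669133]) @ [[0.26, -0.97, -0.01], [0.30, 0.07, 0.95], [-0.92, -0.25, 0.31]]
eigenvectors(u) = [[(0.96+0j), -0.20-0.27j, -0.20+0.27j], [(-0.07+0j), 0.13-0.32j, 0.13+0.32j], [(0.27+0j), (0.87+0j), 0.87-0.00j]]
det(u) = 6.85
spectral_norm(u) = 4.03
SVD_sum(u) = [[0.60, -2.24, -0.03], [0.44, -1.64, -0.02], [0.73, -2.73, -0.04]] + [[0.43,0.09,1.36], [-0.00,-0.0,-0.00], [-0.35,-0.08,-1.12]] + [[0.23,0.06,-0.08], [-0.77,-0.21,0.26], [0.28,0.07,-0.09]]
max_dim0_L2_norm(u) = 3.9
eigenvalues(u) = [(1.76+0j), (-1.8+0.81j), (-1.8-0.81j)]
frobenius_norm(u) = 4.53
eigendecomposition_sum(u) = [[1.51-0.00j, -1.28+0.00j, (0.53+0j)], [-0.11+0.00j, (0.09-0j), (-0.04-0j)], [0.43-0.00j, (-0.36+0j), 0.15+0.00j]] + [[(-0.13+0.04j), (-0.41+0.85j), 0.36+0.07j], [-0.11-0.09j, -0.97+0.12j, (0.13+0.36j)], [(0.11-0.34j), (-1.18-2.15j), (-0.7+0.65j)]] + [[-0.13-0.04j, -0.41-0.85j, (0.36-0.07j)], [(-0.11+0.09j), -0.97-0.12j, (0.13-0.36j)], [0.11+0.34j, (-1.18+2.15j), (-0.7-0.65j)]]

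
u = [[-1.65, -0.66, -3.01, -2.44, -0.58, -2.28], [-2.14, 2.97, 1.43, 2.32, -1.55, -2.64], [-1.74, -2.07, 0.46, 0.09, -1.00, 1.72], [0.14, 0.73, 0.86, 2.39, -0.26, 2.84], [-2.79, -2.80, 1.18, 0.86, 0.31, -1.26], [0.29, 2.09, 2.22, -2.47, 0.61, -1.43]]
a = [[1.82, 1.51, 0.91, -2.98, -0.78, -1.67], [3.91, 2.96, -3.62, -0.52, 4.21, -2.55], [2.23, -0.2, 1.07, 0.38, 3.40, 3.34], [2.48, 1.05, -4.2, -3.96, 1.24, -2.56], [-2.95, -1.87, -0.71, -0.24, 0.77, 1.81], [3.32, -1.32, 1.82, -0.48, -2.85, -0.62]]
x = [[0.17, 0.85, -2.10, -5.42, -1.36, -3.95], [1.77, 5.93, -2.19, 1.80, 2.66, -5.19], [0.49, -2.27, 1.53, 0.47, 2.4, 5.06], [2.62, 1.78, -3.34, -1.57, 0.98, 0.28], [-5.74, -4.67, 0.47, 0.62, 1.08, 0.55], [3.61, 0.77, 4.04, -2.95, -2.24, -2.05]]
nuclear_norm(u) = 23.55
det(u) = -873.76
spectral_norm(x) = 12.34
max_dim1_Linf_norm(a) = 4.21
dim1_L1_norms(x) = [13.85, 19.54, 12.22, 10.57, 13.13, 15.66]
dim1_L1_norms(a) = [9.67, 17.77, 10.62, 15.49, 8.35, 10.41]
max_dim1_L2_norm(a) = 7.85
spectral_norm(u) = 6.14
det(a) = -1353.58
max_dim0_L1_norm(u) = 12.17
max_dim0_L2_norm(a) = 7.03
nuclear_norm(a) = 28.82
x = a + u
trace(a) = 2.04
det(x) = -5055.26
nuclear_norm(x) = 35.84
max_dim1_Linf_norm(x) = 5.93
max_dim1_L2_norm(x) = 8.96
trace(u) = 3.05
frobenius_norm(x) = 17.35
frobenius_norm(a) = 14.12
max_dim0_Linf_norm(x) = 5.93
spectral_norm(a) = 10.33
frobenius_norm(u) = 10.86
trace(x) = 5.09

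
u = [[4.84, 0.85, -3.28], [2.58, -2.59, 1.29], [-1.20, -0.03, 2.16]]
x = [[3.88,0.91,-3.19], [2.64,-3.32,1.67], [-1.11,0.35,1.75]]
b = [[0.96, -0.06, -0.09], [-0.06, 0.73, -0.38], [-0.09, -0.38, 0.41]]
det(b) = 0.14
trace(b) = 2.10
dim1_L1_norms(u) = [8.97, 6.46, 3.39]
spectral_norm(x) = 5.49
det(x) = -21.89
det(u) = -22.49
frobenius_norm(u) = 7.49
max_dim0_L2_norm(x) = 4.82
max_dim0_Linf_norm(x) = 3.88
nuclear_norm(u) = 11.10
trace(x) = 2.31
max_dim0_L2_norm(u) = 5.61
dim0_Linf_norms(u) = [4.84, 2.59, 3.28]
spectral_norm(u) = 6.41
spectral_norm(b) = 0.98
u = x + b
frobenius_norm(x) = 7.16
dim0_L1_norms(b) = [1.11, 1.17, 0.88]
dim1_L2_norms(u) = [5.91, 3.88, 2.47]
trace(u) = 4.41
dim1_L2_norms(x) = [5.1, 4.56, 2.1]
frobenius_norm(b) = 1.39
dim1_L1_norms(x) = [7.98, 7.63, 3.21]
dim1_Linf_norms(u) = [4.84, 2.59, 2.16]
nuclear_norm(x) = 10.88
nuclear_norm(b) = 2.10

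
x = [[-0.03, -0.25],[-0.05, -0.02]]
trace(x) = -0.05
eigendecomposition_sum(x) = [[-0.07, -0.15], [-0.03, -0.07]] + [[0.04, -0.10], [-0.02, 0.05]]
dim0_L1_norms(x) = [0.08, 0.27]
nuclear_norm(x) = 0.30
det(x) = -0.01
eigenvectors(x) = [[-0.92, 0.91], [-0.39, -0.42]]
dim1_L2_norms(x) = [0.25, 0.05]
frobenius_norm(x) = 0.26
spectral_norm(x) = 0.25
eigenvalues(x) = [-0.14, 0.09]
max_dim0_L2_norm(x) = 0.25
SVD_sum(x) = [[-0.03,-0.25], [-0.00,-0.03]] + [[0.0, -0.00], [-0.05, 0.01]]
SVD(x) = [[-0.99, -0.11],[-0.11, 0.99]] @ diag([0.25316095083847795, 0.04700566955759483]) @ [[0.14, 0.99], [-0.99, 0.14]]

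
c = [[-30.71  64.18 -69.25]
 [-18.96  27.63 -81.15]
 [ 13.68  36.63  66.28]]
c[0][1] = 64.18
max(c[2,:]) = 66.28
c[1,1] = 27.63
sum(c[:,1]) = 128.44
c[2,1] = 36.63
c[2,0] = 13.68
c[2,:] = [13.68, 36.63, 66.28]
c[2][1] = 36.63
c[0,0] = -30.71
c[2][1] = 36.63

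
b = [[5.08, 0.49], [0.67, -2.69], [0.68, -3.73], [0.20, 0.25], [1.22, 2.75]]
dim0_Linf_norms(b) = [5.08, 3.73]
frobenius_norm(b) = 7.57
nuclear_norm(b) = 10.70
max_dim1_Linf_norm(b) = 5.08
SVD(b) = [[0.64, 0.71], [-0.31, 0.42], [-0.46, 0.55], [0.06, 0.0], [0.53, -0.14]] @ diag([5.498390429872064, 5.198836666090914]) @ [[0.62,0.79], [0.79,-0.62]]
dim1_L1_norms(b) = [5.57, 3.36, 4.41, 0.45, 3.97]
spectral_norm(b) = 5.50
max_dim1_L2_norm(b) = 5.1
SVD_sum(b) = [[2.17, 2.77], [-1.05, -1.34], [-1.55, -1.98], [0.20, 0.25], [1.8, 2.3]] + [[2.91,-2.28],[1.72,-1.35],[2.23,-1.75],[0.00,-0.00],[-0.58,0.45]]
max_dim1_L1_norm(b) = 5.57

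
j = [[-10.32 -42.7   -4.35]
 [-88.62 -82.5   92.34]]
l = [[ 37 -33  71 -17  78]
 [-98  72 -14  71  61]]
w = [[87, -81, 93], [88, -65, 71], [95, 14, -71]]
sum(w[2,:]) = 38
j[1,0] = -88.62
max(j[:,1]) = -42.7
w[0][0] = 87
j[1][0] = -88.62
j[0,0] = -10.32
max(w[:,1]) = 14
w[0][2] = 93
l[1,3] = 71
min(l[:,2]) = -14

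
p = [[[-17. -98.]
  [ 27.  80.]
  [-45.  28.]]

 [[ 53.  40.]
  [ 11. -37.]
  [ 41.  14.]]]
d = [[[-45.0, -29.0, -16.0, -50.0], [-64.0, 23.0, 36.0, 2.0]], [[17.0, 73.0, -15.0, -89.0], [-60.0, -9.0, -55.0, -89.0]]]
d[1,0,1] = 73.0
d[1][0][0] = 17.0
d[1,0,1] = 73.0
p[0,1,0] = 27.0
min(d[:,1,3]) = -89.0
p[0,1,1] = 80.0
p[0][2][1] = 28.0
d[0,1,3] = 2.0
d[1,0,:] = [17.0, 73.0, -15.0, -89.0]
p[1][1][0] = 11.0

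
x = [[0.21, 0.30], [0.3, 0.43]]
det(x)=0.000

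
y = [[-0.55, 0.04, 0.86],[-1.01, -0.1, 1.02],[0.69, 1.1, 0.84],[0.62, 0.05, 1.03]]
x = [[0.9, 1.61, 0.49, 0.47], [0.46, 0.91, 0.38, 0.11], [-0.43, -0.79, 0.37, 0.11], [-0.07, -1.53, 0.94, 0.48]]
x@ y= [[-1.49, 0.44, 3.31], [-0.84, 0.35, 1.76], [1.36, 0.47, -0.75], [2.53, 1.21, -0.34]]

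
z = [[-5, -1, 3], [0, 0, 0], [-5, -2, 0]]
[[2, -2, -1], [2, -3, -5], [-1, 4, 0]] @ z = [[-5, 0, 6], [15, 8, 6], [5, 1, -3]]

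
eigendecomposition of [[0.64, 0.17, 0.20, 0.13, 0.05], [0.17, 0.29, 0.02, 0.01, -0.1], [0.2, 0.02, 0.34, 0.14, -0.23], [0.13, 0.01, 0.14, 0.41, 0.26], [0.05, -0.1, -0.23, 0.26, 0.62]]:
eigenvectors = [[-0.21, 0.39, 0.41, 0.72, -0.34], [0.27, -0.81, 0.42, 0.16, -0.26], [0.64, 0.11, -0.57, 0.25, -0.44], [-0.47, -0.41, -0.56, 0.50, 0.21], [0.50, 0.08, 0.15, 0.38, 0.76]]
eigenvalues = [0.0, 0.22, 0.38, 0.86, 0.84]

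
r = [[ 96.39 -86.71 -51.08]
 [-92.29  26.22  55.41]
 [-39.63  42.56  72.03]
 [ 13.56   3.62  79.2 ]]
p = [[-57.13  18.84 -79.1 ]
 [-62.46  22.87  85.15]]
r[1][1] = 26.22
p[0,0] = -57.13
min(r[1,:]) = -92.29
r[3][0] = 13.56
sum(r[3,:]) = 96.38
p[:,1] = [18.84, 22.87]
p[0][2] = -79.1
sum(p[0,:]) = -117.39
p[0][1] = 18.84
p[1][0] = -62.46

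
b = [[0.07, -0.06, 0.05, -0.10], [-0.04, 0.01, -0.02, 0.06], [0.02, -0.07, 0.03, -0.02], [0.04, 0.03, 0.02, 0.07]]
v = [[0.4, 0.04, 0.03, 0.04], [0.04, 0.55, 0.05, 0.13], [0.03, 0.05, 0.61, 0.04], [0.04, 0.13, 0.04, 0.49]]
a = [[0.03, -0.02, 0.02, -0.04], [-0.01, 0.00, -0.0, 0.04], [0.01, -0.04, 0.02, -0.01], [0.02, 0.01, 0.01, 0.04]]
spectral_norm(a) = 0.08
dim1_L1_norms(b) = [0.28, 0.13, 0.14, 0.16]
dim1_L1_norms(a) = [0.11, 0.05, 0.08, 0.08]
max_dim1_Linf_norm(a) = 0.04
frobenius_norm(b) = 0.20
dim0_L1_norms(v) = [0.51, 0.77, 0.73, 0.7]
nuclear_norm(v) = 2.05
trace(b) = 0.18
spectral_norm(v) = 0.71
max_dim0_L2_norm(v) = 0.61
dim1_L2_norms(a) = [0.06, 0.04, 0.05, 0.05]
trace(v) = 2.05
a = v @ b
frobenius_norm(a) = 0.10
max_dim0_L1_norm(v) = 0.77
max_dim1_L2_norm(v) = 0.61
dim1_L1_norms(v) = [0.51, 0.77, 0.73, 0.7]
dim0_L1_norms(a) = [0.07, 0.07, 0.05, 0.13]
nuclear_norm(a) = 0.16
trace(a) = 0.09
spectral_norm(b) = 0.18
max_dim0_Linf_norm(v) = 0.61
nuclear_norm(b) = 0.31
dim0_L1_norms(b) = [0.17, 0.17, 0.12, 0.25]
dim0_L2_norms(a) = [0.04, 0.05, 0.03, 0.07]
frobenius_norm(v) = 1.06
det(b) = 0.00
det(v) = 0.06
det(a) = 0.00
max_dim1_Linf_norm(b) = 0.1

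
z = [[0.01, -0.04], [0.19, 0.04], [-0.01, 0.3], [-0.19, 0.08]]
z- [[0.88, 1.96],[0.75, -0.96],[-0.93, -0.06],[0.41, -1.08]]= [[-0.87, -2.00], [-0.56, 1.00], [0.92, 0.36], [-0.6, 1.16]]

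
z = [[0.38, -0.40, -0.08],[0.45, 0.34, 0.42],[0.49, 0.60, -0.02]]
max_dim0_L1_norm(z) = 1.34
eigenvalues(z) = [(0.54+0.45j), (0.54-0.45j), (-0.39+0j)]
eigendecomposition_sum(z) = [[0.19+0.31j, (-0.18+0.17j), -0.06+0.13j], [(0.23-0.3j), 0.23+0.11j, (0.15+0.01j)], [(0.23-0.23j), 0.18+0.12j, 0.12+0.02j]] + [[0.19-0.31j, -0.18-0.17j, (-0.06-0.13j)], [(0.23+0.3j), (0.23-0.11j), (0.15-0.01j)], [(0.23+0.23j), 0.18-0.12j, (0.12-0.02j)]] + [[(-0-0j),  (-0.04-0j),  (0.04-0j)], [-0.01-0.00j,  (-0.12-0j),  0.13-0.00j], [(0.03+0j),  0.24+0.00j,  -0.27+0.00j]]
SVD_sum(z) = [[-0.04, -0.04, -0.02], [0.42, 0.46, 0.18], [0.48, 0.52, 0.20]] + [[0.41, -0.37, -0.00], [0.07, -0.07, -0.0], [-0.03, 0.03, 0.00]] + [[0.01, 0.01, -0.06], [-0.05, -0.05, 0.25], [0.04, 0.05, -0.22]]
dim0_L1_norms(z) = [1.32, 1.34, 0.52]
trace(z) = 0.70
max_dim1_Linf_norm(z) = 0.6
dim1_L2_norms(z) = [0.56, 0.7, 0.77]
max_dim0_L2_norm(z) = 0.8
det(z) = -0.19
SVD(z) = [[0.06, 0.98, 0.19],[-0.66, 0.18, -0.73],[-0.75, -0.08, 0.66]] @ diag([0.984473906435246, 0.5615195003232234, 0.34829151339773445]) @ [[-0.65,-0.71,-0.27],[0.74,-0.68,-0.0],[0.18,0.20,-0.96]]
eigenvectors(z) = [[(0.21-0.56j), (0.21+0.56j), -0.13+0.00j], [-0.61+0.00j, (-0.61-0j), -0.43+0.00j], [(-0.52-0.06j), -0.52+0.06j, 0.89+0.00j]]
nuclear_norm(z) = 1.89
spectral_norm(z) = 0.98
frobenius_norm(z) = 1.19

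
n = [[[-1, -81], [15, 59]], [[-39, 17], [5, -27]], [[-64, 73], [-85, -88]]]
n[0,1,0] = 15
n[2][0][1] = 73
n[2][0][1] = 73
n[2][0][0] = -64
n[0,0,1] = -81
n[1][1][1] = -27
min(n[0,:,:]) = -81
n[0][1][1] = 59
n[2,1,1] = -88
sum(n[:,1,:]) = -121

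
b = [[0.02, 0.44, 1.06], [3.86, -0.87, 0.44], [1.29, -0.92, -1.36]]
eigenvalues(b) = [-2.76, 0.56, -0.01]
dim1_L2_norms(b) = [1.15, 3.98, 2.09]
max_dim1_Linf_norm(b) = 3.86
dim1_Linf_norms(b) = [1.06, 3.86, 1.36]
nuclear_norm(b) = 6.14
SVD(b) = [[0.03, 0.6, 0.8],[-0.93, 0.31, -0.19],[-0.36, -0.74, 0.56]] @ diag([4.225753183121266, 1.915934702371837, 0.002061937885107372]) @ [[-0.96,  0.27,  0.03], [0.13,  0.35,  0.93], [0.24,  0.89,  -0.37]]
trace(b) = -2.21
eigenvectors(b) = [[0.37,-0.36,-0.24],[-0.58,-0.91,-0.89],[-0.72,0.20,0.38]]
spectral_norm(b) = 4.23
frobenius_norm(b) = 4.64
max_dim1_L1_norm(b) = 5.17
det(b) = 0.02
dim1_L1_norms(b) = [1.52, 5.17, 3.57]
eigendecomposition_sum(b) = [[-0.92, 0.48, 0.55], [1.46, -0.76, -0.87], [1.81, -0.94, -1.07]] + [[0.93, -0.04, 0.51], [2.36, -0.1, 1.28], [-0.5, 0.02, -0.27]] + [[0.01, -0.00, 0.01],[0.04, -0.01, 0.03],[-0.02, 0.0, -0.01]]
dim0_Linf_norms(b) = [3.86, 0.92, 1.36]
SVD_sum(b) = [[-0.13, 0.04, 0.0],[3.79, -1.08, -0.11],[1.47, -0.42, -0.04]] + [[0.14, 0.40, 1.06], [0.07, 0.21, 0.55], [-0.18, -0.5, -1.32]] + [[0.00, 0.00, -0.00], [-0.00, -0.00, 0.0], [0.0, 0.00, -0.00]]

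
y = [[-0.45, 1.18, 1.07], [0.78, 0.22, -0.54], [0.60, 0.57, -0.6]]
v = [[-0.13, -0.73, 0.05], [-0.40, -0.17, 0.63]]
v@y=[[-0.48, -0.29, 0.23], [0.43, -0.15, -0.71]]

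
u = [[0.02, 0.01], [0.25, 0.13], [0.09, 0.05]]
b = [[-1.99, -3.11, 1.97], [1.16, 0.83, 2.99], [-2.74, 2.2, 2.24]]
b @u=[[-0.64, -0.33], [0.5, 0.27], [0.7, 0.37]]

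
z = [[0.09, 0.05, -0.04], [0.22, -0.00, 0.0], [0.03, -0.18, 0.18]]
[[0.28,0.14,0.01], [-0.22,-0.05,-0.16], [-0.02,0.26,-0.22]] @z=[[0.06, 0.01, -0.01], [-0.04, 0.02, -0.02], [0.05, 0.04, -0.04]]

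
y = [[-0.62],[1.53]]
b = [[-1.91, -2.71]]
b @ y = [[-2.96]]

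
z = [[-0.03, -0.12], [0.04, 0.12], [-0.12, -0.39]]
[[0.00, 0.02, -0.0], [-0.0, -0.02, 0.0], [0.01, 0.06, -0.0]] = z @ [[0.07,0.58,-0.01], [-0.04,-0.33,0.01]]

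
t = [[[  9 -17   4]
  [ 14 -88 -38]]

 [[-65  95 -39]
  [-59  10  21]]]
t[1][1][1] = 10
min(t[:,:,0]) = -65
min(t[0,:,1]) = -88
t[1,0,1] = 95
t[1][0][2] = -39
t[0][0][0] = 9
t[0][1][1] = -88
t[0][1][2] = -38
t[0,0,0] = 9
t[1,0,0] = -65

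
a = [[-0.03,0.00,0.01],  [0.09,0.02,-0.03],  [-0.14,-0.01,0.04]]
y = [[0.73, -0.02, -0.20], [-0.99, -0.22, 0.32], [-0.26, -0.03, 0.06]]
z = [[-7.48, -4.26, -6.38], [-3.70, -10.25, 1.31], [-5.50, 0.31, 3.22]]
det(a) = 0.00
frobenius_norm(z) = 16.61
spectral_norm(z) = 13.65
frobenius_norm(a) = 0.18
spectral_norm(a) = 0.18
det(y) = 0.00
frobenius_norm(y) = 1.33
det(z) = 596.85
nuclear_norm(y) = 1.49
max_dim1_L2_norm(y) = 1.06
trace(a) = 0.03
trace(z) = -14.51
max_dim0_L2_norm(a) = 0.17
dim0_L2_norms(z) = [9.99, 11.1, 7.27]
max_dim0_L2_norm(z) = 11.1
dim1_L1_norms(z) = [18.12, 15.26, 9.03]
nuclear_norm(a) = 0.19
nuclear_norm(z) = 26.96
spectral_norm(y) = 1.32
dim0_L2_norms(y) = [1.26, 0.22, 0.38]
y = z @ a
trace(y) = 0.57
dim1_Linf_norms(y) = [0.73, 0.99, 0.26]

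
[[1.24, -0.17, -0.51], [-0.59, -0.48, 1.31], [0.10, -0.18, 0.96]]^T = [[1.24, -0.59, 0.1], [-0.17, -0.48, -0.18], [-0.51, 1.31, 0.96]]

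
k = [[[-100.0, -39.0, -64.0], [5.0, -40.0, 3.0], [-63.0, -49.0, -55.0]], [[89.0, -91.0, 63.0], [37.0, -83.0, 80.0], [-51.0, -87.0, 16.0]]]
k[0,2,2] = -55.0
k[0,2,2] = -55.0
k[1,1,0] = 37.0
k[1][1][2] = 80.0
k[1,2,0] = -51.0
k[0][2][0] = -63.0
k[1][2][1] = -87.0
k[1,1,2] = 80.0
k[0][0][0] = -100.0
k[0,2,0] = -63.0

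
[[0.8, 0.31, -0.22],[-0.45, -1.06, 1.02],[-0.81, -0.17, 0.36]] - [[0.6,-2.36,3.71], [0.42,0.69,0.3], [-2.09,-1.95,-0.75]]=[[0.2, 2.67, -3.93], [-0.87, -1.75, 0.72], [1.28, 1.78, 1.11]]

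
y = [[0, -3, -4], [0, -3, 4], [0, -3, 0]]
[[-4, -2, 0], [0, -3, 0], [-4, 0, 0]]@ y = [[0, 18, 8], [0, 9, -12], [0, 12, 16]]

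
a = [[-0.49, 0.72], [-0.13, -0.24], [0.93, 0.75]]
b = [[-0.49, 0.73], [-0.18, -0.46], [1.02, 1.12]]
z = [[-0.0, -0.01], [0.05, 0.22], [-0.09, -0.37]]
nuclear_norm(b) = 2.46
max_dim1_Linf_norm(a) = 0.93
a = z + b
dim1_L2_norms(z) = [0.01, 0.23, 0.38]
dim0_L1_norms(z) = [0.14, 0.6]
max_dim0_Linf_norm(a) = 0.93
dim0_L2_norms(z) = [0.1, 0.43]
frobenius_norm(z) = 0.44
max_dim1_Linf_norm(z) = 0.37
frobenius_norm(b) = 1.82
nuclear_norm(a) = 2.10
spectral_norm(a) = 1.23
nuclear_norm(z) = 0.45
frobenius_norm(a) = 1.50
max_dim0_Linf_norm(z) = 0.37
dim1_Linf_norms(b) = [0.73, 0.46, 1.12]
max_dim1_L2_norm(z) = 0.38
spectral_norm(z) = 0.44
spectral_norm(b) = 1.61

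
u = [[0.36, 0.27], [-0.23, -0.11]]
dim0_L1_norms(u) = [0.59, 0.38]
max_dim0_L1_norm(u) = 0.59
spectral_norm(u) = 0.52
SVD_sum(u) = [[0.37, 0.25], [-0.21, -0.14]] + [[-0.01, 0.02],[-0.02, 0.03]]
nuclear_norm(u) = 0.56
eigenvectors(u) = [[0.73+0.00j, 0.73-0.00j], [(-0.64+0.23j), -0.64-0.23j]]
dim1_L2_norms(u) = [0.45, 0.25]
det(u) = 0.02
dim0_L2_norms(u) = [0.43, 0.29]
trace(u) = 0.25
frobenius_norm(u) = 0.52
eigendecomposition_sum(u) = [[(0.18-0.14j), (0.13-0.2j)], [-0.11+0.17j, (-0.05+0.22j)]] + [[0.18+0.14j, 0.13+0.20j],  [(-0.12-0.17j), (-0.06-0.22j)]]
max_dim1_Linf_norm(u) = 0.36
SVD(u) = [[-0.87, 0.49], [0.49, 0.87]] @ diag([0.5153580254888888, 0.04365896888605868]) @ [[-0.83,-0.56], [-0.56,0.83]]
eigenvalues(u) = [(0.12+0.08j), (0.12-0.08j)]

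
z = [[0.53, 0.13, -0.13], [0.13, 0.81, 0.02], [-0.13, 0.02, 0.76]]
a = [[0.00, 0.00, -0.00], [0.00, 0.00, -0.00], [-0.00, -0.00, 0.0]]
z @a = [[0.0, 0.00, 0.0], [0.00, 0.00, 0.0], [0.00, 0.0, 0.00]]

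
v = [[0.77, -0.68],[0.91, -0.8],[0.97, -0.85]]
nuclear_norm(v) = 2.05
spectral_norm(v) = 2.05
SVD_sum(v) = [[0.77, -0.68], [0.91, -0.8], [0.97, -0.85]] + [[-0.0,-0.0], [-0.00,-0.0], [0.00,0.0]]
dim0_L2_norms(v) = [1.54, 1.35]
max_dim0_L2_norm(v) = 1.54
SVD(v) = [[-0.50, 0.77], [-0.59, 0.03], [-0.63, -0.64]] @ diag([2.0461648081857033, 0.0030947927822148054]) @ [[-0.75,0.66],[-0.66,-0.75]]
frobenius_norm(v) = 2.05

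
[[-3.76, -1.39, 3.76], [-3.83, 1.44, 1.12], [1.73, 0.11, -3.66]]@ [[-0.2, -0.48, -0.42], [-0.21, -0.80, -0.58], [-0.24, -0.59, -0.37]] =[[0.14,0.70,0.99], [0.19,0.03,0.36], [0.51,1.24,0.56]]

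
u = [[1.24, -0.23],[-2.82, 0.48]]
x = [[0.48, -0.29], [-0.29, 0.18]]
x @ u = [[1.41, -0.25], [-0.87, 0.15]]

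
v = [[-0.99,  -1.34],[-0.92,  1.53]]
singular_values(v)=[2.03, 1.35]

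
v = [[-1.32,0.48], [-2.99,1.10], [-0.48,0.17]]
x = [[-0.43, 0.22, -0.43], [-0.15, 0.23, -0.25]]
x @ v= [[0.12, -0.04], [-0.37, 0.14]]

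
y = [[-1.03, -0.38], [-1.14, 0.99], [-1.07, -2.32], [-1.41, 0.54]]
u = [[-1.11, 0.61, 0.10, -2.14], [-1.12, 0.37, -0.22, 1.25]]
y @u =[[1.57,-0.77,-0.02,1.73], [0.16,-0.33,-0.33,3.68], [3.79,-1.51,0.4,-0.61], [0.96,-0.66,-0.26,3.69]]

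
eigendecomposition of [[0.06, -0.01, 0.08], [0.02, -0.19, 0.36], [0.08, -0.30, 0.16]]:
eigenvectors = [[(-0.94+0j), -0.13+0.11j, -0.13-0.11j], [-0.30+0.00j, -0.74+0.00j, -0.74-0.00j], [-0.16+0.00j, (-0.34-0.56j), -0.34+0.56j]]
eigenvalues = [(0.07+0j), (-0.02+0.27j), (-0.02-0.27j)]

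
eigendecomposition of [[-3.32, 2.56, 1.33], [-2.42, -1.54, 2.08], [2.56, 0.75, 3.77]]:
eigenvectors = [[(-0.2+0.6j), -0.20-0.60j, (0.23+0j)], [-0.73+0.00j, -0.73-0.00j, 0.23+0.00j], [(0.22-0.15j), (0.22+0.15j), 0.95+0.00j]]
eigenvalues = [(-2.84+2.44j), (-2.84-2.44j), (4.58+0j)]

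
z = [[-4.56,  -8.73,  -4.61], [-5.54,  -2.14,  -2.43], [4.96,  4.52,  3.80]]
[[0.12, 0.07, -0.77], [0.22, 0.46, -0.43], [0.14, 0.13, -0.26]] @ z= [[-4.75, -4.68, -3.65], [-5.68, -4.85, -3.77], [-2.65, -2.68, -1.95]]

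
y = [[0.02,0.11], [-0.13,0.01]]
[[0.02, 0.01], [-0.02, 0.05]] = y @ [[0.13, -0.38], [0.17, 0.18]]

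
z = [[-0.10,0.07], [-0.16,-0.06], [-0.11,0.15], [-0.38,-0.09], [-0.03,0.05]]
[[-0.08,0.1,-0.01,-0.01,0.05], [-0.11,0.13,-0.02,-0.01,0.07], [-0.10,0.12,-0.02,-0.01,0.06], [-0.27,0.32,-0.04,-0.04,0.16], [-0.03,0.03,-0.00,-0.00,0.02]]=z @[[0.73,-0.89,0.11,0.10,-0.45],[-0.12,0.15,-0.02,-0.02,0.08]]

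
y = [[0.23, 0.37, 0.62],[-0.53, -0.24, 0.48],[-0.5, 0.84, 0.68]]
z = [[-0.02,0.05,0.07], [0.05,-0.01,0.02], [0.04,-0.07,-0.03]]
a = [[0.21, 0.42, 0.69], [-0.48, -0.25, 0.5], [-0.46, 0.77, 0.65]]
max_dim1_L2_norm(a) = 1.11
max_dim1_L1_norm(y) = 2.02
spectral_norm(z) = 0.12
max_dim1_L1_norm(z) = 0.14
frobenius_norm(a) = 1.57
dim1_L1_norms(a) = [1.32, 1.23, 1.88]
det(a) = -0.41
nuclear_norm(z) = 0.20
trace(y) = 0.67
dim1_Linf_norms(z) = [0.07, 0.05, 0.07]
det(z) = -0.00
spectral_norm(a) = 1.34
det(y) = -0.44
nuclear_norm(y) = 2.52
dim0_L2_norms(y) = [0.76, 0.95, 1.04]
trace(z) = -0.06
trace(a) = 0.61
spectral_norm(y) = 1.36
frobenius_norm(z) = 0.13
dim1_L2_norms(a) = [0.83, 0.74, 1.11]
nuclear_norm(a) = 2.48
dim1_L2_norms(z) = [0.09, 0.05, 0.09]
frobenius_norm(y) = 1.60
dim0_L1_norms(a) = [1.15, 1.44, 1.84]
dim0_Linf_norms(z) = [0.05, 0.07, 0.07]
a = y + z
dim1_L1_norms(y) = [1.22, 1.25, 2.02]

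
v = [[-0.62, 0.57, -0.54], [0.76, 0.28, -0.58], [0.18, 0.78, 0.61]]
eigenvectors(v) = [[0.88+0.00j, 0.08-0.33j, 0.08+0.33j], [(-0.46+0j), (-0.04-0.62j), -0.04+0.62j], [(0.13+0j), -0.70+0.00j, -0.70-0.00j]]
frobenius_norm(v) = 1.73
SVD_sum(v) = [[0.02, 0.25, 0.11],[0.01, 0.08, 0.03],[0.06, 0.89, 0.37]] + [[-0.50, 0.34, -0.73], [-0.08, 0.05, -0.11], [0.15, -0.1, 0.22]] + [[-0.14, -0.03, 0.08], [0.83, 0.15, -0.50], [-0.03, -0.01, 0.02]]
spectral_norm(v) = 1.01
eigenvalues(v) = [(-1+0j), (0.63+0.78j), (0.63-0.78j)]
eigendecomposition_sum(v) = [[(-0.77-0j), 0.41+0.00j, -0.11+0.00j],  [0.41+0.00j, (-0.22-0j), (0.06-0j)],  [(-0.11-0j), (0.06+0j), -0.02+0.00j]] + [[(0.07+0.09j), (0.08+0.2j), (-0.21+0.1j)], [(0.18+0.12j), (0.25+0.3j), (-0.32+0.3j)], [(0.15-0.19j), (0.36-0.26j), (0.31+0.38j)]] + [[(0.07-0.09j), 0.08-0.20j, -0.21-0.10j], [(0.18-0.12j), 0.25-0.30j, -0.32-0.30j], [0.15+0.19j, (0.36+0.26j), (0.31-0.38j)]]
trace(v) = 0.27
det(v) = -1.00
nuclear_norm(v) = 3.00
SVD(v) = [[0.27,0.95,-0.16], [0.08,0.15,0.99], [0.96,-0.28,-0.04]] @ diag([1.0069973069866385, 1.0000377647961838, 0.9960325761254555]) @ [[0.07,0.92,0.39], [-0.53,0.36,-0.77], [0.85,0.15,-0.51]]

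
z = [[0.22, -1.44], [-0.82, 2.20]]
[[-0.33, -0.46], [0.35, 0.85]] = z @ [[0.32, -0.28], [0.28, 0.28]]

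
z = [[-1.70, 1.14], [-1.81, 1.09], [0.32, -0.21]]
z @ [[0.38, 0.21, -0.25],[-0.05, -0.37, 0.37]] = [[-0.70,-0.78,0.85],[-0.74,-0.78,0.86],[0.13,0.14,-0.16]]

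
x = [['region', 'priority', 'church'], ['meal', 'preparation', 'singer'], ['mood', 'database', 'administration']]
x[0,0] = 'region'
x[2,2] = 'administration'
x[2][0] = 'mood'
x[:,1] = ['priority', 'preparation', 'database']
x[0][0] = 'region'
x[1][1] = 'preparation'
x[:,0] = ['region', 'meal', 'mood']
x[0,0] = 'region'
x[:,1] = ['priority', 'preparation', 'database']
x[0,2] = 'church'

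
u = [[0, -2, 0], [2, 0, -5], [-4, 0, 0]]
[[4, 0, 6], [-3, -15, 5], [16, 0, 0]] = u@[[-4, 0, 0], [-2, 0, -3], [-1, 3, -1]]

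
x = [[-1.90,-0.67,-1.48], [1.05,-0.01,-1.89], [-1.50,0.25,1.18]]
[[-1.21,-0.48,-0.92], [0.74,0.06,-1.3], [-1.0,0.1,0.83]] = x @[[0.65, 0.03, -0.03], [0.03, 0.67, -0.02], [-0.03, -0.02, 0.67]]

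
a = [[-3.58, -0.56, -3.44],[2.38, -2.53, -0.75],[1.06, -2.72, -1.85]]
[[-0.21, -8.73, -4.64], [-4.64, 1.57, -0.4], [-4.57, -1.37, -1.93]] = a @ [[-0.86, 0.87, 0.23], [0.78, -0.30, 0.05], [0.83, 1.68, 1.10]]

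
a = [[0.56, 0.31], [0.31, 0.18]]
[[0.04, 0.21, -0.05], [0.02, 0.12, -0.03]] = a @ [[-0.15, 0.24, 0.02],[0.39, 0.24, -0.19]]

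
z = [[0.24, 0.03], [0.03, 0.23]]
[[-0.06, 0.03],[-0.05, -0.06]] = z @ [[-0.24, 0.16], [-0.2, -0.28]]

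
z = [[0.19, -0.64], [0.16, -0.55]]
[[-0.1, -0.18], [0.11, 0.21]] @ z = [[-0.05, 0.16], [0.05, -0.19]]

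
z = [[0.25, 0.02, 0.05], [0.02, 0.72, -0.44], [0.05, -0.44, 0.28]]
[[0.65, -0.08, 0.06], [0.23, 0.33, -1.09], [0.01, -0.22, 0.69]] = z@[[2.22, -0.53, 0.36], [1.18, 0.92, -1.5], [1.51, 0.74, 0.03]]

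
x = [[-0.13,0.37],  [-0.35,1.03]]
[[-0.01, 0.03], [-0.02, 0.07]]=x@[[0.23, -0.69], [0.06, -0.17]]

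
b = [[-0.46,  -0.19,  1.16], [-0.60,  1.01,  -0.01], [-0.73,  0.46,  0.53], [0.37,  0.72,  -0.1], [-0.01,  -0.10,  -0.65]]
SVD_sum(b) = [[-0.61,0.36,0.78], [-0.4,0.24,0.51], [-0.56,0.33,0.72], [0.02,-0.01,-0.03], [0.29,-0.17,-0.38]] + [[0.07,-0.59,0.32], [-0.09,0.82,-0.45], [-0.02,0.19,-0.1], [-0.06,0.56,-0.31], [-0.02,0.2,-0.11]] + [[0.09, 0.04, 0.05],  [-0.11, -0.05, -0.07],  [-0.15, -0.06, -0.09],  [0.41, 0.18, 0.24],  [-0.28, -0.12, -0.16]]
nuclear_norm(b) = 3.70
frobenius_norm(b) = 2.26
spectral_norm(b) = 1.67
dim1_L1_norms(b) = [1.81, 1.62, 1.72, 1.19, 0.76]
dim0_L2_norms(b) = [1.11, 1.34, 1.43]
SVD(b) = [[0.63,0.5,0.16],[0.41,-0.69,-0.21],[0.58,-0.16,-0.27],[-0.02,-0.47,0.76],[-0.30,-0.17,-0.53]] @ diag([1.6732771332012186, 1.362927737354779, 0.6628511282745866]) @ [[-0.58, 0.34, 0.74],[0.1, -0.87, 0.48],[0.81, 0.35, 0.47]]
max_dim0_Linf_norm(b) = 1.16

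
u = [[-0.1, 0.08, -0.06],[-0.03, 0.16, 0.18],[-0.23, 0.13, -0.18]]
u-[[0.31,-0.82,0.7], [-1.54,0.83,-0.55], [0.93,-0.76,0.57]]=[[-0.41, 0.90, -0.76], [1.51, -0.67, 0.73], [-1.16, 0.89, -0.75]]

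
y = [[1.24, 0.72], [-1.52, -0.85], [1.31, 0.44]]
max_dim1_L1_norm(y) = 2.37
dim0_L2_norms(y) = [2.36, 1.2]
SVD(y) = [[-0.54, 0.39], [0.66, -0.35], [-0.52, -0.85]] @ diag([2.6357434346921544, 0.2268403546047397]) @ [[-0.89, -0.45],[-0.45, 0.89]]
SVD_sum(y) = [[1.28, 0.64], [-1.56, -0.78], [1.22, 0.61]] + [[-0.04, 0.08],[0.04, -0.07],[0.09, -0.17]]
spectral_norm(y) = 2.64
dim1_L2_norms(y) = [1.43, 1.74, 1.38]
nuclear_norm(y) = 2.86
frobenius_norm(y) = 2.65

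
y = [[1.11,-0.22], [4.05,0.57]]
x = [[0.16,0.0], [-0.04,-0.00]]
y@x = [[0.19, 0.00], [0.63, 0.0]]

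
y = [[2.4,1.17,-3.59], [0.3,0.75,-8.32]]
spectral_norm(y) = 9.22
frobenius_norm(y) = 9.48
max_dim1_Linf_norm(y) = 8.32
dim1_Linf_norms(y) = [3.59, 8.32]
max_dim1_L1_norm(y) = 9.37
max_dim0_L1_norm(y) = 11.91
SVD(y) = [[-0.44,  -0.9], [-0.9,  0.44]] @ diag([9.224448292858485, 2.1912219632844576]) @ [[-0.14,-0.13,0.98], [-0.93,-0.33,-0.18]]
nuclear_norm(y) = 11.42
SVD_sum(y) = [[0.57, 0.52, -3.94], [1.18, 1.07, -8.15]] + [[1.83, 0.65, 0.35], [-0.88, -0.32, -0.17]]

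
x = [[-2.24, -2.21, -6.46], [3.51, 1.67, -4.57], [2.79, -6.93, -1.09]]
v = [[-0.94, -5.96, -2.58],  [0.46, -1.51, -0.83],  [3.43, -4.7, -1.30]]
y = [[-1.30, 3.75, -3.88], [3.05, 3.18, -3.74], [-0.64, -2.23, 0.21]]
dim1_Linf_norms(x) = [6.46, 4.57, 6.93]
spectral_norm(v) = 8.41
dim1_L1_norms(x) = [10.91, 9.75, 10.81]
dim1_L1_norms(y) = [8.93, 9.97, 3.08]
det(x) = 281.98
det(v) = 7.44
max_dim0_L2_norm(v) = 7.74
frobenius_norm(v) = 9.04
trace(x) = -1.66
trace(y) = 2.09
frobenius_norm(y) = 8.34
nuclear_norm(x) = 20.26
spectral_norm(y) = 7.60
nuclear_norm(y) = 12.19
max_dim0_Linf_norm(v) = 5.96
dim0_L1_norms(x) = [8.54, 10.81, 12.12]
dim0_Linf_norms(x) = [3.51, 6.93, 6.46]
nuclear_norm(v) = 11.99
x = v + y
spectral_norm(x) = 8.72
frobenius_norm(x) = 12.03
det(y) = 35.04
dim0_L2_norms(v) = [3.59, 7.74, 3.01]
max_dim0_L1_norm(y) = 9.16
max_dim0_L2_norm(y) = 5.4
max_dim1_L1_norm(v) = 9.48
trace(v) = -3.75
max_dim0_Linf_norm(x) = 6.93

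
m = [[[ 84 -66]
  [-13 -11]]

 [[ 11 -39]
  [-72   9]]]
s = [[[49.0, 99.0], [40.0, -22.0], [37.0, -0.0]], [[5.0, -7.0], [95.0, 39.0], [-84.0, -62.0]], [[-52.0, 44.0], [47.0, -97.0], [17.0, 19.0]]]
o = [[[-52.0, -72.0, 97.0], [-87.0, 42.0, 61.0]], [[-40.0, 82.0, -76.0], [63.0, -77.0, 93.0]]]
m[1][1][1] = 9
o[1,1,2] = 93.0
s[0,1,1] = -22.0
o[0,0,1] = -72.0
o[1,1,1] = -77.0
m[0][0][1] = -66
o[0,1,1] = 42.0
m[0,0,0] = 84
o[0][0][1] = -72.0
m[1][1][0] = -72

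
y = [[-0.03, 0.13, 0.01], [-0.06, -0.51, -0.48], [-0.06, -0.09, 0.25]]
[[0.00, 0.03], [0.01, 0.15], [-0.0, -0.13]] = y @ [[-0.02,-0.36], [0.01,0.22], [-0.02,-0.51]]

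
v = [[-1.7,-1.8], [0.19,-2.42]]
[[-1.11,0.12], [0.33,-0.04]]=v@[[0.74, -0.08], [-0.08, 0.01]]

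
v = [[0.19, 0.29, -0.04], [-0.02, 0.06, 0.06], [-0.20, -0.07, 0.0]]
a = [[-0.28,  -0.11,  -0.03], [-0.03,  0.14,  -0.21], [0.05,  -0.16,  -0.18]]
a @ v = [[-0.05,-0.09,0.00],[0.03,0.01,0.01],[0.05,0.02,-0.01]]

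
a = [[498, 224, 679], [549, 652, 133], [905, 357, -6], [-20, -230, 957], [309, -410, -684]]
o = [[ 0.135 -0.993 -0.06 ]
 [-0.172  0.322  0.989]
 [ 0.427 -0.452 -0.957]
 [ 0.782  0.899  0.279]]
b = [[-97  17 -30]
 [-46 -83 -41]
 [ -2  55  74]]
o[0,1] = -0.993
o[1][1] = 0.322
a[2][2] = -6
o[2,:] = [0.427, -0.452, -0.957]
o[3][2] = 0.279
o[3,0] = 0.782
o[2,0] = 0.427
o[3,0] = 0.782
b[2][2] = 74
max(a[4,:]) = 309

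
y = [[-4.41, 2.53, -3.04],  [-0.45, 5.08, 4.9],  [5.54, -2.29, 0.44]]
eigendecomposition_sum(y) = [[(-2.54+1.12j),(0.59-0.54j),(-2.11-1.45j)], [(-1.24-1.62j),(0.49+0.33j),0.67-1.76j], [2.89+1.22j,(-0.9-0.07j),(0.43+2.86j)]] + [[-2.54-1.12j, 0.59+0.54j, -2.11+1.45j], [(-1.24+1.62j), (0.49-0.33j), 0.67+1.76j], [(2.89-1.22j), -0.90+0.07j, (0.43-2.86j)]] + [[(0.67+0j), (1.35-0j), 1.17-0.00j],[2.04+0.00j, (4.1-0j), 3.55-0.00j],[(-0.24-0j), -0.49+0.00j, -0.42+0.00j]]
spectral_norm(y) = 8.42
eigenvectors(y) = [[(0.41-0.43j), 0.41+0.43j, 0.31+0.00j], [(0.38+0.22j), (0.38-0.22j), (0.94+0j)], [-0.67+0.00j, -0.67-0.00j, -0.11+0.00j]]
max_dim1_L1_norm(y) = 10.43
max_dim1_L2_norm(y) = 7.07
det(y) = 92.26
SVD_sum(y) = [[-4.06, 3.11, -0.13], [-2.63, 2.02, -0.09], [4.60, -3.53, 0.15]] + [[-0.91, -1.28, -2.3], [2.04, 2.88, 5.15], [0.37, 0.52, 0.92]] + [[0.56, 0.7, -0.61], [0.15, 0.18, -0.16], [0.58, 0.72, -0.63]]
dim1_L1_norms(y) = [9.98, 10.43, 8.27]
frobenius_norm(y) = 11.01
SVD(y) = [[-0.61, 0.4, 0.68], [-0.39, -0.90, 0.18], [0.69, -0.16, 0.71]] @ diag([8.41601642811313, 6.92102360145093, 1.5839506904853824]) @ [[0.79, -0.61, 0.03], [-0.33, -0.46, -0.82], [0.51, 0.65, -0.56]]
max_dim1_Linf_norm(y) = 5.54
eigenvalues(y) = [(-1.62+4.31j), (-1.62-4.31j), (4.35+0j)]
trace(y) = 1.11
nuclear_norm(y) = 16.92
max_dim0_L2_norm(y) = 7.1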